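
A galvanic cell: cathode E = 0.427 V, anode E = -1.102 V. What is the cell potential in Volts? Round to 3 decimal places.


Standard cell potential: E_cell = E_cathode - E_anode.
E_cell = 0.427 - (-1.102)
E_cell = 1.529 V, rounded to 3 dp:

1.529 V


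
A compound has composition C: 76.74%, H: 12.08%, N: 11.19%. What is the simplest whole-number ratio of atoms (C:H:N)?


Assume 100 g of compound, divide each mass% by atomic mass to get moles, then normalize by the smallest to get a raw atom ratio.
Moles per 100 g: C: 76.74/12.011 = 6.3891, H: 12.08/1.008 = 11.9841, N: 11.19/14.007 = 0.7989
Raw ratio (divide by min = 0.7989): C: 7.998, H: 15.001, N: 1.0
Multiply by 1 to clear fractions: C: 7.998 ~= 8, H: 15.001 ~= 15, N: 1.0 ~= 1
Reduce by GCD to get the simplest whole-number ratio:

8:15:1


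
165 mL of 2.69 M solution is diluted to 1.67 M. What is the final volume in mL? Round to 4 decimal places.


Dilution: M1*V1 = M2*V2, solve for V2.
V2 = M1*V1 / M2
V2 = 2.69 * 165 / 1.67
V2 = 443.85 / 1.67
V2 = 265.77844311 mL, rounded to 4 dp:

265.7784 mL


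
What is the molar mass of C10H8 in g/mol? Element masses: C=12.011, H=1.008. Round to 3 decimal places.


M = sum(count * atomic_mass) over atoms.
M = 10*12.011 + 8*1.008
M = 120.11 + 8.064
M = 128.174 g/mol, rounded to 3 dp:

128.174 g/mol


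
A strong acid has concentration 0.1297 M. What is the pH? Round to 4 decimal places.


A strong acid dissociates completely, so [H+] equals the given concentration.
pH = -log10([H+]) = -log10(0.1297)
pH = 0.88706002, rounded to 4 dp:

0.8871


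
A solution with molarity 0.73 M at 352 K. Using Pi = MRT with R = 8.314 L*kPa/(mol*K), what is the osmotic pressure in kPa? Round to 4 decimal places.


Osmotic pressure (van't Hoff): Pi = M*R*T.
RT = 8.314 * 352 = 2926.528
Pi = 0.73 * 2926.528
Pi = 2136.36544 kPa, rounded to 4 dp:

2136.3654 kPa


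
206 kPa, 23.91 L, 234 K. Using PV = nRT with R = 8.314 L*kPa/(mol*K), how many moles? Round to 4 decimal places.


PV = nRT, solve for n = PV / (RT).
PV = 206 * 23.91 = 4925.46
RT = 8.314 * 234 = 1945.476
n = 4925.46 / 1945.476
n = 2.53175058 mol, rounded to 4 dp:

2.5318 mol


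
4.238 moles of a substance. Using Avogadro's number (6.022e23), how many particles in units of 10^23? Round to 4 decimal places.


N = n * NA, then divide by 1e23 for the requested units.
N / 1e23 = n * 6.022
N / 1e23 = 4.238 * 6.022
N / 1e23 = 25.521236, rounded to 4 dp:

25.5212


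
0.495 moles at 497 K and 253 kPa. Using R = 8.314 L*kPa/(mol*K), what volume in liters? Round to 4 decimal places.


PV = nRT, solve for V = nRT / P.
nRT = 0.495 * 8.314 * 497 = 2045.3687
V = 2045.3687 / 253
V = 8.08446126 L, rounded to 4 dp:

8.0845 L


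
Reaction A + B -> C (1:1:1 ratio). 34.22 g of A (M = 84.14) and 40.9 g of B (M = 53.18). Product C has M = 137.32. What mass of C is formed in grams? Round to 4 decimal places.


Find moles of each reactant; the smaller value is the limiting reagent in a 1:1:1 reaction, so moles_C equals moles of the limiter.
n_A = mass_A / M_A = 34.22 / 84.14 = 0.406703 mol
n_B = mass_B / M_B = 40.9 / 53.18 = 0.769086 mol
Limiting reagent: A (smaller), n_limiting = 0.406703 mol
mass_C = n_limiting * M_C = 0.406703 * 137.32
mass_C = 55.84845596 g, rounded to 4 dp:

55.8485 g


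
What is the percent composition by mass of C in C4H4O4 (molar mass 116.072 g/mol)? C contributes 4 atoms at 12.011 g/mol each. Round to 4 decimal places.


pct = 100 * (n_elem * M_elem) / M_total
mass_contribution = 4 * 12.011 = 48.044 g/mol
pct = 100 * 48.044 / 116.072
pct = 41.39155007 %, rounded to 4 dp:

41.3916 %


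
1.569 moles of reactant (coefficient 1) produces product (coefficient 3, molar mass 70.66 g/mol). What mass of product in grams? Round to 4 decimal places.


Use the coefficient ratio to convert reactant moles to product moles, then multiply by the product's molar mass.
moles_P = moles_R * (coeff_P / coeff_R) = 1.569 * (3/1) = 4.707
mass_P = moles_P * M_P = 4.707 * 70.66
mass_P = 332.59662 g, rounded to 4 dp:

332.5966 g


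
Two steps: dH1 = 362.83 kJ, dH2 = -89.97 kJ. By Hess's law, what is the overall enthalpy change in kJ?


Hess's law: enthalpy is a state function, so add the step enthalpies.
dH_total = dH1 + dH2 = 362.83 + (-89.97)
dH_total = 272.86 kJ:

272.86 kJ


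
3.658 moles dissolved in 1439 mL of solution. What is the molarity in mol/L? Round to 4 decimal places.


Convert volume to liters: V_L = V_mL / 1000.
V_L = 1439 / 1000 = 1.439 L
M = n / V_L = 3.658 / 1.439
M = 2.54204309 mol/L, rounded to 4 dp:

2.5420 mol/L


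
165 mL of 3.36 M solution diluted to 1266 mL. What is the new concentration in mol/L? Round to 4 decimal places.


Dilution: M1*V1 = M2*V2, solve for M2.
M2 = M1*V1 / V2
M2 = 3.36 * 165 / 1266
M2 = 554.4 / 1266
M2 = 0.43791469 mol/L, rounded to 4 dp:

0.4379 mol/L


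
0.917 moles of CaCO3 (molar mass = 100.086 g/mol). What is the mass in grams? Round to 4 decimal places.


mass = n * M
mass = 0.917 * 100.086
mass = 91.778862 g, rounded to 4 dp:

91.7789 g


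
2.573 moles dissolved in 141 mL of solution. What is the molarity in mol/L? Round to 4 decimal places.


Convert volume to liters: V_L = V_mL / 1000.
V_L = 141 / 1000 = 0.141 L
M = n / V_L = 2.573 / 0.141
M = 18.24822695 mol/L, rounded to 4 dp:

18.2482 mol/L


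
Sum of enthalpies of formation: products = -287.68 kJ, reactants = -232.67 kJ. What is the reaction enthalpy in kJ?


dH_rxn = sum(dH_f products) - sum(dH_f reactants)
dH_rxn = -287.68 - (-232.67)
dH_rxn = -55.01 kJ:

-55.01 kJ


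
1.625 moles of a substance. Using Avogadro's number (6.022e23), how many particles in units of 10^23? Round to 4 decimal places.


N = n * NA, then divide by 1e23 for the requested units.
N / 1e23 = n * 6.022
N / 1e23 = 1.625 * 6.022
N / 1e23 = 9.78575, rounded to 4 dp:

9.7858


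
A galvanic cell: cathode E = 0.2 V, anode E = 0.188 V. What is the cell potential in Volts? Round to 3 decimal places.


Standard cell potential: E_cell = E_cathode - E_anode.
E_cell = 0.2 - (0.188)
E_cell = 0.012 V, rounded to 3 dp:

0.012 V


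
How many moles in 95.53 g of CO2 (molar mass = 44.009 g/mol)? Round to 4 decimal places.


n = mass / M
n = 95.53 / 44.009
n = 2.17069236 mol, rounded to 4 dp:

2.1707 mol


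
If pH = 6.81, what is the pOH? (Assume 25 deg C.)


At 25 deg C, pH + pOH = 14.
pOH = 14 - pH = 14 - 6.81
pOH = 7.19:

7.19


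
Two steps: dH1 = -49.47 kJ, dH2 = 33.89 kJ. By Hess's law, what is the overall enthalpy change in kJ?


Hess's law: enthalpy is a state function, so add the step enthalpies.
dH_total = dH1 + dH2 = -49.47 + (33.89)
dH_total = -15.58 kJ:

-15.58 kJ


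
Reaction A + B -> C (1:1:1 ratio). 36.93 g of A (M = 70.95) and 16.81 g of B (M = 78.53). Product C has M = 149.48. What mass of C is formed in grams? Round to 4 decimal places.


Find moles of each reactant; the smaller value is the limiting reagent in a 1:1:1 reaction, so moles_C equals moles of the limiter.
n_A = mass_A / M_A = 36.93 / 70.95 = 0.520507 mol
n_B = mass_B / M_B = 16.81 / 78.53 = 0.214058 mol
Limiting reagent: B (smaller), n_limiting = 0.214058 mol
mass_C = n_limiting * M_C = 0.214058 * 149.48
mass_C = 31.99738984 g, rounded to 4 dp:

31.9974 g


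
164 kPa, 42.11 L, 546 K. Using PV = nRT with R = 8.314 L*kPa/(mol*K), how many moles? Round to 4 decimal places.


PV = nRT, solve for n = PV / (RT).
PV = 164 * 42.11 = 6906.04
RT = 8.314 * 546 = 4539.444
n = 6906.04 / 4539.444
n = 1.5213405 mol, rounded to 4 dp:

1.5213 mol


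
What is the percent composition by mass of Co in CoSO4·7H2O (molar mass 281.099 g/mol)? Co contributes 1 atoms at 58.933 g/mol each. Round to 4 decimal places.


pct = 100 * (n_elem * M_elem) / M_total
mass_contribution = 1 * 58.933 = 58.933 g/mol
pct = 100 * 58.933 / 281.099
pct = 20.96521154 %, rounded to 4 dp:

20.9652 %


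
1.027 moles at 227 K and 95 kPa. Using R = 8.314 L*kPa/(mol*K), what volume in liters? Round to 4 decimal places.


PV = nRT, solve for V = nRT / P.
nRT = 1.027 * 8.314 * 227 = 1938.2345
V = 1938.2345 / 95
V = 20.40246842 L, rounded to 4 dp:

20.4025 L


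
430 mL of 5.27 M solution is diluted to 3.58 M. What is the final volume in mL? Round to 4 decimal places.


Dilution: M1*V1 = M2*V2, solve for V2.
V2 = M1*V1 / M2
V2 = 5.27 * 430 / 3.58
V2 = 2266.1 / 3.58
V2 = 632.98882682 mL, rounded to 4 dp:

632.9888 mL


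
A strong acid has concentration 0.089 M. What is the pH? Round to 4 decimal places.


A strong acid dissociates completely, so [H+] equals the given concentration.
pH = -log10([H+]) = -log10(0.089)
pH = 1.05060999, rounded to 4 dp:

1.0506


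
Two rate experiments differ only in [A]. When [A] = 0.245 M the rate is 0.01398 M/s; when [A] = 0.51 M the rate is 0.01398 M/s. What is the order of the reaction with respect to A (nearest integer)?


Rate is proportional to [A]^n, so rate2/rate1 = ([A]2/[A]1)^n. Take logs to solve for n.
rate2/rate1 = 0.01398 / 0.01398 = 1.0
[A]2/[A]1 = 0.51 / 0.245 = 2.0816
n = ln(1.0) / ln(2.0816) = 0.0
Nearest integer order:

0


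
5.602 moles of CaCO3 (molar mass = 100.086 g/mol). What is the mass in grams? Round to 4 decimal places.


mass = n * M
mass = 5.602 * 100.086
mass = 560.681772 g, rounded to 4 dp:

560.6818 g


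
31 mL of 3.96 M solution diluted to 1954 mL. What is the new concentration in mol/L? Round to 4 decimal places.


Dilution: M1*V1 = M2*V2, solve for M2.
M2 = M1*V1 / V2
M2 = 3.96 * 31 / 1954
M2 = 122.76 / 1954
M2 = 0.06282497 mol/L, rounded to 4 dp:

0.0628 mol/L


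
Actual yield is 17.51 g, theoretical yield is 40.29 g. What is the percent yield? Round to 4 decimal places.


% yield = 100 * actual / theoretical
% yield = 100 * 17.51 / 40.29
% yield = 43.45991561 %, rounded to 4 dp:

43.4599 %


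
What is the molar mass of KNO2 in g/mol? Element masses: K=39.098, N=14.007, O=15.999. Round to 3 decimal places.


M = sum(count * atomic_mass) over atoms.
M = 1*39.098 + 1*14.007 + 2*15.999
M = 39.098 + 14.007 + 31.998
M = 85.103 g/mol, rounded to 3 dp:

85.103 g/mol


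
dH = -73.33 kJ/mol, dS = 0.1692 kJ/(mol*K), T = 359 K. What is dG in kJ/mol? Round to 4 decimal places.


Gibbs: dG = dH - T*dS (consistent units, dS already in kJ/(mol*K)).
T*dS = 359 * 0.1692 = 60.7428
dG = -73.33 - (60.7428)
dG = -134.0728 kJ/mol, rounded to 4 dp:

-134.0728 kJ/mol


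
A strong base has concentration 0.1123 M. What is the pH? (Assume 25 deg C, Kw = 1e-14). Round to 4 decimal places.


A strong base dissociates completely, so [OH-] equals the given concentration.
pOH = -log10([OH-]) = -log10(0.1123) = 0.94962
pH = 14 - pOH = 14 - 0.94962
pH = 13.05038, rounded to 4 dp:

13.0504


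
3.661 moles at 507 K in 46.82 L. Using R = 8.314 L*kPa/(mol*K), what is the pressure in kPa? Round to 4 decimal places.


PV = nRT, solve for P = nRT / V.
nRT = 3.661 * 8.314 * 507 = 15431.8399
P = 15431.8399 / 46.82
P = 329.5993144 kPa, rounded to 4 dp:

329.5993 kPa


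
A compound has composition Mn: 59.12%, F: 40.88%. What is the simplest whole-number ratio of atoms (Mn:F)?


Assume 100 g of compound, divide each mass% by atomic mass to get moles, then normalize by the smallest to get a raw atom ratio.
Moles per 100 g: Mn: 59.12/54.938 = 1.0761, F: 40.88/18.998 = 2.1518
Raw ratio (divide by min = 1.0761): Mn: 1.0, F: 2.0
Multiply by 1 to clear fractions: Mn: 1.0 ~= 1, F: 2.0 ~= 2
Reduce by GCD to get the simplest whole-number ratio:

1:2


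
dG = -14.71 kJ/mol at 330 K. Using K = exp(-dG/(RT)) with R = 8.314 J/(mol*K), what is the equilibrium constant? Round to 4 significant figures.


dG is in kJ/mol; multiply by 1000 to match R in J/(mol*K).
RT = 8.314 * 330 = 2743.62 J/mol
exponent = -dG*1000 / (RT) = -(-14.71*1000) / 2743.62 = 5.36152966
K = exp(5.36152966)
K = 213.05059, rounded to 4 significant figures:

213.1


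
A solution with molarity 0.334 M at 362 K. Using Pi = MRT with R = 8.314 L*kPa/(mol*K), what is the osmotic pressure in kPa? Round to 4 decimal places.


Osmotic pressure (van't Hoff): Pi = M*R*T.
RT = 8.314 * 362 = 3009.668
Pi = 0.334 * 3009.668
Pi = 1005.229112 kPa, rounded to 4 dp:

1005.2291 kPa


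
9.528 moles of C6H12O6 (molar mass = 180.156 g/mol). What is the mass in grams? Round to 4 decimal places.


mass = n * M
mass = 9.528 * 180.156
mass = 1716.526368 g, rounded to 4 dp:

1716.5264 g


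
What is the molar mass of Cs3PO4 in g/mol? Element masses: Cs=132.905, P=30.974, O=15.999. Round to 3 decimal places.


M = sum(count * atomic_mass) over atoms.
M = 3*132.905 + 1*30.974 + 4*15.999
M = 398.715 + 30.974 + 63.996
M = 493.685 g/mol, rounded to 3 dp:

493.685 g/mol


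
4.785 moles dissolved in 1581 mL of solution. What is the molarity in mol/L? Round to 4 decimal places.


Convert volume to liters: V_L = V_mL / 1000.
V_L = 1581 / 1000 = 1.581 L
M = n / V_L = 4.785 / 1.581
M = 3.02656546 mol/L, rounded to 4 dp:

3.0266 mol/L


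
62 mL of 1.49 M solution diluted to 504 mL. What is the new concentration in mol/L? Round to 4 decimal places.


Dilution: M1*V1 = M2*V2, solve for M2.
M2 = M1*V1 / V2
M2 = 1.49 * 62 / 504
M2 = 92.38 / 504
M2 = 0.18329365 mol/L, rounded to 4 dp:

0.1833 mol/L


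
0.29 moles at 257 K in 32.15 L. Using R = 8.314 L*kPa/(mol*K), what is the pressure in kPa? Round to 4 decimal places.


PV = nRT, solve for P = nRT / V.
nRT = 0.29 * 8.314 * 257 = 619.6424
P = 619.6424 / 32.15
P = 19.27348056 kPa, rounded to 4 dp:

19.2735 kPa


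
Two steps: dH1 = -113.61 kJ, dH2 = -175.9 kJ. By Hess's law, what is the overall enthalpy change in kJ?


Hess's law: enthalpy is a state function, so add the step enthalpies.
dH_total = dH1 + dH2 = -113.61 + (-175.9)
dH_total = -289.51 kJ:

-289.51 kJ


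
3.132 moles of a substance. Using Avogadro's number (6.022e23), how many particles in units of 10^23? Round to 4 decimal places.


N = n * NA, then divide by 1e23 for the requested units.
N / 1e23 = n * 6.022
N / 1e23 = 3.132 * 6.022
N / 1e23 = 18.860904, rounded to 4 dp:

18.8609


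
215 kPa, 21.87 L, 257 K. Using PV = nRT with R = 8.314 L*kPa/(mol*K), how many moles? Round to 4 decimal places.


PV = nRT, solve for n = PV / (RT).
PV = 215 * 21.87 = 4702.05
RT = 8.314 * 257 = 2136.698
n = 4702.05 / 2136.698
n = 2.20061515 mol, rounded to 4 dp:

2.2006 mol


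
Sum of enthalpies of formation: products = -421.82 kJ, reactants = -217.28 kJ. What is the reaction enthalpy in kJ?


dH_rxn = sum(dH_f products) - sum(dH_f reactants)
dH_rxn = -421.82 - (-217.28)
dH_rxn = -204.54 kJ:

-204.54 kJ


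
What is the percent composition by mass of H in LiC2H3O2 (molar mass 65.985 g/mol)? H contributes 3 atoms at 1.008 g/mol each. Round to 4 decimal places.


pct = 100 * (n_elem * M_elem) / M_total
mass_contribution = 3 * 1.008 = 3.024 g/mol
pct = 100 * 3.024 / 65.985
pct = 4.58285974 %, rounded to 4 dp:

4.5829 %


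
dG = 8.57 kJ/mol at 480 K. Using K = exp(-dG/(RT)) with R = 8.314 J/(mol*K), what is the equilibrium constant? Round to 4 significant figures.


dG is in kJ/mol; multiply by 1000 to match R in J/(mol*K).
RT = 8.314 * 480 = 3990.72 J/mol
exponent = -dG*1000 / (RT) = -(8.57*1000) / 3990.72 = -2.14748216
K = exp(-2.14748216)
K = 0.11677782, rounded to 4 significant figures:

0.1168


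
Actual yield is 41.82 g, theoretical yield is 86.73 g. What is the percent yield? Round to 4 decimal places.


% yield = 100 * actual / theoretical
% yield = 100 * 41.82 / 86.73
% yield = 48.21860948 %, rounded to 4 dp:

48.2186 %


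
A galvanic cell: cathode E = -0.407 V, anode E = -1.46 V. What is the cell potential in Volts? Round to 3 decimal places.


Standard cell potential: E_cell = E_cathode - E_anode.
E_cell = -0.407 - (-1.46)
E_cell = 1.053 V, rounded to 3 dp:

1.053 V


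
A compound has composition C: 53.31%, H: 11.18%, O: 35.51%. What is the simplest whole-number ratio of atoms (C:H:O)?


Assume 100 g of compound, divide each mass% by atomic mass to get moles, then normalize by the smallest to get a raw atom ratio.
Moles per 100 g: C: 53.31/12.011 = 4.4384, H: 11.18/1.008 = 11.0913, O: 35.51/15.999 = 2.2195
Raw ratio (divide by min = 2.2195): C: 2.0, H: 4.997, O: 1.0
Multiply by 1 to clear fractions: C: 2.0 ~= 2, H: 4.997 ~= 5, O: 1.0 ~= 1
Reduce by GCD to get the simplest whole-number ratio:

2:5:1


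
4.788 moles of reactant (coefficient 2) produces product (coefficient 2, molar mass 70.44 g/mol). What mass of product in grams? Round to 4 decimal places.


Use the coefficient ratio to convert reactant moles to product moles, then multiply by the product's molar mass.
moles_P = moles_R * (coeff_P / coeff_R) = 4.788 * (2/2) = 4.788
mass_P = moles_P * M_P = 4.788 * 70.44
mass_P = 337.26672 g, rounded to 4 dp:

337.2667 g


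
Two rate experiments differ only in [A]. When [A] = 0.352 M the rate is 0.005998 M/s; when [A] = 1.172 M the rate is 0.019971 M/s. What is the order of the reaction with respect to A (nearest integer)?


Rate is proportional to [A]^n, so rate2/rate1 = ([A]2/[A]1)^n. Take logs to solve for n.
rate2/rate1 = 0.019971 / 0.005998 = 3.3296
[A]2/[A]1 = 1.172 / 0.352 = 3.3295
n = ln(3.3296) / ln(3.3295) = 1.0
Nearest integer order:

1


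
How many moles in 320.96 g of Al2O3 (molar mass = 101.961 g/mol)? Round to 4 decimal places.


n = mass / M
n = 320.96 / 101.961
n = 3.14787026 mol, rounded to 4 dp:

3.1479 mol


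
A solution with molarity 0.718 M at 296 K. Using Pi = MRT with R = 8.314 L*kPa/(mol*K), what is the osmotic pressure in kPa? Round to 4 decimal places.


Osmotic pressure (van't Hoff): Pi = M*R*T.
RT = 8.314 * 296 = 2460.944
Pi = 0.718 * 2460.944
Pi = 1766.957792 kPa, rounded to 4 dp:

1766.9578 kPa


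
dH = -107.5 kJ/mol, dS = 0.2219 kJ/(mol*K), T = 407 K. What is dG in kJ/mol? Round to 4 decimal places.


Gibbs: dG = dH - T*dS (consistent units, dS already in kJ/(mol*K)).
T*dS = 407 * 0.2219 = 90.3133
dG = -107.5 - (90.3133)
dG = -197.8133 kJ/mol, rounded to 4 dp:

-197.8133 kJ/mol


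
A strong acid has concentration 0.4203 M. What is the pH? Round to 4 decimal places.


A strong acid dissociates completely, so [H+] equals the given concentration.
pH = -log10([H+]) = -log10(0.4203)
pH = 0.37644061, rounded to 4 dp:

0.3764


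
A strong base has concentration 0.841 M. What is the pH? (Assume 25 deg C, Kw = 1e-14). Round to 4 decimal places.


A strong base dissociates completely, so [OH-] equals the given concentration.
pOH = -log10([OH-]) = -log10(0.841) = 0.075204
pH = 14 - pOH = 14 - 0.075204
pH = 13.924796, rounded to 4 dp:

13.9248


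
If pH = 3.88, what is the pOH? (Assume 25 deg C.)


At 25 deg C, pH + pOH = 14.
pOH = 14 - pH = 14 - 3.88
pOH = 10.12:

10.12


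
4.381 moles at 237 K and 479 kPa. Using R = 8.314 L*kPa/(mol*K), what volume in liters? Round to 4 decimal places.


PV = nRT, solve for V = nRT / P.
nRT = 4.381 * 8.314 * 237 = 8632.4013
V = 8632.4013 / 479
V = 18.02171461 L, rounded to 4 dp:

18.0217 L


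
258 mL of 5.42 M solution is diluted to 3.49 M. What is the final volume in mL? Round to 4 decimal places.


Dilution: M1*V1 = M2*V2, solve for V2.
V2 = M1*V1 / M2
V2 = 5.42 * 258 / 3.49
V2 = 1398.36 / 3.49
V2 = 400.67621777 mL, rounded to 4 dp:

400.6762 mL


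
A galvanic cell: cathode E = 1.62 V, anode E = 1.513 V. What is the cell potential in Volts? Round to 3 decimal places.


Standard cell potential: E_cell = E_cathode - E_anode.
E_cell = 1.62 - (1.513)
E_cell = 0.107 V, rounded to 3 dp:

0.107 V


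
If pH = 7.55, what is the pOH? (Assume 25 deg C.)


At 25 deg C, pH + pOH = 14.
pOH = 14 - pH = 14 - 7.55
pOH = 6.45:

6.45


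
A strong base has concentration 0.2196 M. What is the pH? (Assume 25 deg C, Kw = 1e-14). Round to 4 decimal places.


A strong base dissociates completely, so [OH-] equals the given concentration.
pOH = -log10([OH-]) = -log10(0.2196) = 0.658368
pH = 14 - pOH = 14 - 0.658368
pH = 13.341632, rounded to 4 dp:

13.3416


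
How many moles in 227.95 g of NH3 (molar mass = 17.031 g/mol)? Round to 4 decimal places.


n = mass / M
n = 227.95 / 17.031
n = 13.38441665 mol, rounded to 4 dp:

13.3844 mol


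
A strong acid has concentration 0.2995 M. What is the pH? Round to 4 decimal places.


A strong acid dissociates completely, so [H+] equals the given concentration.
pH = -log10([H+]) = -log10(0.2995)
pH = 0.52360317, rounded to 4 dp:

0.5236


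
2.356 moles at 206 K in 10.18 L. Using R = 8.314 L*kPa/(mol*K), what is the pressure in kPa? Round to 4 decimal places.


PV = nRT, solve for P = nRT / V.
nRT = 2.356 * 8.314 * 206 = 4035.0835
P = 4035.0835 / 10.18
P = 396.37362475 kPa, rounded to 4 dp:

396.3736 kPa


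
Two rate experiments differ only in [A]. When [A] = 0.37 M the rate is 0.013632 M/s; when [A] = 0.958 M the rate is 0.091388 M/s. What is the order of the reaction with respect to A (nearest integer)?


Rate is proportional to [A]^n, so rate2/rate1 = ([A]2/[A]1)^n. Take logs to solve for n.
rate2/rate1 = 0.091388 / 0.013632 = 6.7039
[A]2/[A]1 = 0.958 / 0.37 = 2.5892
n = ln(6.7039) / ln(2.5892) = 2.0
Nearest integer order:

2


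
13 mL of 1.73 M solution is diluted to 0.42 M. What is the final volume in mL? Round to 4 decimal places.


Dilution: M1*V1 = M2*V2, solve for V2.
V2 = M1*V1 / M2
V2 = 1.73 * 13 / 0.42
V2 = 22.49 / 0.42
V2 = 53.54761905 mL, rounded to 4 dp:

53.5476 mL


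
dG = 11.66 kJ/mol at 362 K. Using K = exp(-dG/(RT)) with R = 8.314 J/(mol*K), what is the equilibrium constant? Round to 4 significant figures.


dG is in kJ/mol; multiply by 1000 to match R in J/(mol*K).
RT = 8.314 * 362 = 3009.668 J/mol
exponent = -dG*1000 / (RT) = -(11.66*1000) / 3009.668 = -3.87418147
K = exp(-3.87418147)
K = 0.020771333, rounded to 4 significant figures:

0.02077


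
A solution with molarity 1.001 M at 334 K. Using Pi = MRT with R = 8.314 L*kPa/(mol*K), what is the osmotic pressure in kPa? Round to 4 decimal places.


Osmotic pressure (van't Hoff): Pi = M*R*T.
RT = 8.314 * 334 = 2776.876
Pi = 1.001 * 2776.876
Pi = 2779.652876 kPa, rounded to 4 dp:

2779.6529 kPa


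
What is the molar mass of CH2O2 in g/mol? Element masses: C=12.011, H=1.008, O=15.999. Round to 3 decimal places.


M = sum(count * atomic_mass) over atoms.
M = 1*12.011 + 2*1.008 + 2*15.999
M = 12.011 + 2.016 + 31.998
M = 46.025 g/mol, rounded to 3 dp:

46.025 g/mol


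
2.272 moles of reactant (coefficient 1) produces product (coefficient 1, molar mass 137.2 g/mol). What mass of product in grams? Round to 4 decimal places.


Use the coefficient ratio to convert reactant moles to product moles, then multiply by the product's molar mass.
moles_P = moles_R * (coeff_P / coeff_R) = 2.272 * (1/1) = 2.272
mass_P = moles_P * M_P = 2.272 * 137.2
mass_P = 311.7184 g, rounded to 4 dp:

311.7184 g


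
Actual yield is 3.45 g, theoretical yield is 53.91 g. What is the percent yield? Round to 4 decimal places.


% yield = 100 * actual / theoretical
% yield = 100 * 3.45 / 53.91
% yield = 6.39955481 %, rounded to 4 dp:

6.3996 %


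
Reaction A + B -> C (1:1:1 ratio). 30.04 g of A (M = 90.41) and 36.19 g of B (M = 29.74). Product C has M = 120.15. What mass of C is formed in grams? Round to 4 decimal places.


Find moles of each reactant; the smaller value is the limiting reagent in a 1:1:1 reaction, so moles_C equals moles of the limiter.
n_A = mass_A / M_A = 30.04 / 90.41 = 0.332264 mol
n_B = mass_B / M_B = 36.19 / 29.74 = 1.21688 mol
Limiting reagent: A (smaller), n_limiting = 0.332264 mol
mass_C = n_limiting * M_C = 0.332264 * 120.15
mass_C = 39.9215196 g, rounded to 4 dp:

39.9215 g


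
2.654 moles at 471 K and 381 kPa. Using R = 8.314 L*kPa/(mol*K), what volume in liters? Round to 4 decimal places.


PV = nRT, solve for V = nRT / P.
nRT = 2.654 * 8.314 * 471 = 10392.7827
V = 10392.7827 / 381
V = 27.27764488 L, rounded to 4 dp:

27.2776 L


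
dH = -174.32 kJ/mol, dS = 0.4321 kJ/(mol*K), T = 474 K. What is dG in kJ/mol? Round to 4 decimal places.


Gibbs: dG = dH - T*dS (consistent units, dS already in kJ/(mol*K)).
T*dS = 474 * 0.4321 = 204.8154
dG = -174.32 - (204.8154)
dG = -379.1354 kJ/mol, rounded to 4 dp:

-379.1354 kJ/mol


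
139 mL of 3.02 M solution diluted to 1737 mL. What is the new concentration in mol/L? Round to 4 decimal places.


Dilution: M1*V1 = M2*V2, solve for M2.
M2 = M1*V1 / V2
M2 = 3.02 * 139 / 1737
M2 = 419.78 / 1737
M2 = 0.24166955 mol/L, rounded to 4 dp:

0.2417 mol/L


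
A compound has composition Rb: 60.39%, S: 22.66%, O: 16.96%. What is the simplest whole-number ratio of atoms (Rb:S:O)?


Assume 100 g of compound, divide each mass% by atomic mass to get moles, then normalize by the smallest to get a raw atom ratio.
Moles per 100 g: Rb: 60.39/85.468 = 0.7066, S: 22.66/32.065 = 0.7067, O: 16.96/15.999 = 1.0601
Raw ratio (divide by min = 0.7066): Rb: 1.0, S: 1.0, O: 1.5
Multiply by 2 to clear fractions: Rb: 2.0 ~= 2, S: 2.0 ~= 2, O: 3.001 ~= 3
Reduce by GCD to get the simplest whole-number ratio:

2:2:3


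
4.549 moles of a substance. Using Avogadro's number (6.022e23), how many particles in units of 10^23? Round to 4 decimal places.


N = n * NA, then divide by 1e23 for the requested units.
N / 1e23 = n * 6.022
N / 1e23 = 4.549 * 6.022
N / 1e23 = 27.394078, rounded to 4 dp:

27.3941


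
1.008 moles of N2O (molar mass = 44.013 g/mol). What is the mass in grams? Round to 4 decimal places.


mass = n * M
mass = 1.008 * 44.013
mass = 44.365104 g, rounded to 4 dp:

44.3651 g


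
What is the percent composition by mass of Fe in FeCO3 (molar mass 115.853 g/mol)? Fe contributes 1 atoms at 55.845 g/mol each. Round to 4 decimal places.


pct = 100 * (n_elem * M_elem) / M_total
mass_contribution = 1 * 55.845 = 55.845 g/mol
pct = 100 * 55.845 / 115.853
pct = 48.20332663 %, rounded to 4 dp:

48.2033 %


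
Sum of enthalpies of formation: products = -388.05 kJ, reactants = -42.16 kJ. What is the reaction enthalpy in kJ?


dH_rxn = sum(dH_f products) - sum(dH_f reactants)
dH_rxn = -388.05 - (-42.16)
dH_rxn = -345.89 kJ:

-345.89 kJ


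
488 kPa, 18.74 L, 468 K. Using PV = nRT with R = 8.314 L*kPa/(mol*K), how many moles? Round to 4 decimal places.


PV = nRT, solve for n = PV / (RT).
PV = 488 * 18.74 = 9145.12
RT = 8.314 * 468 = 3890.952
n = 9145.12 / 3890.952
n = 2.35035539 mol, rounded to 4 dp:

2.3504 mol


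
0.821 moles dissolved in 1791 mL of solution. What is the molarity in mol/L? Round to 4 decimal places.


Convert volume to liters: V_L = V_mL / 1000.
V_L = 1791 / 1000 = 1.791 L
M = n / V_L = 0.821 / 1.791
M = 0.45840313 mol/L, rounded to 4 dp:

0.4584 mol/L


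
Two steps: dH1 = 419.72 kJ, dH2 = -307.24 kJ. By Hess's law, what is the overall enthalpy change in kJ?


Hess's law: enthalpy is a state function, so add the step enthalpies.
dH_total = dH1 + dH2 = 419.72 + (-307.24)
dH_total = 112.48 kJ:

112.48 kJ


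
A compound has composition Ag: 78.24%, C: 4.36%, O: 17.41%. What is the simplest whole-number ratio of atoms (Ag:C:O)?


Assume 100 g of compound, divide each mass% by atomic mass to get moles, then normalize by the smallest to get a raw atom ratio.
Moles per 100 g: Ag: 78.24/107.868 = 0.7253, C: 4.36/12.011 = 0.363, O: 17.41/15.999 = 1.0882
Raw ratio (divide by min = 0.363): Ag: 1.998, C: 1.0, O: 2.998
Multiply by 1 to clear fractions: Ag: 1.998 ~= 2, C: 1.0 ~= 1, O: 2.998 ~= 3
Reduce by GCD to get the simplest whole-number ratio:

2:1:3


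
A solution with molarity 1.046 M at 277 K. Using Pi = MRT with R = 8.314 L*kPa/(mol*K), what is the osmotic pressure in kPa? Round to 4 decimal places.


Osmotic pressure (van't Hoff): Pi = M*R*T.
RT = 8.314 * 277 = 2302.978
Pi = 1.046 * 2302.978
Pi = 2408.914988 kPa, rounded to 4 dp:

2408.9150 kPa


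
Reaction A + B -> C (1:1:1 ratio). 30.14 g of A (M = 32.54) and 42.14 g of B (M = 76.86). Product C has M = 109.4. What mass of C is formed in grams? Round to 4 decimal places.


Find moles of each reactant; the smaller value is the limiting reagent in a 1:1:1 reaction, so moles_C equals moles of the limiter.
n_A = mass_A / M_A = 30.14 / 32.54 = 0.926245 mol
n_B = mass_B / M_B = 42.14 / 76.86 = 0.54827 mol
Limiting reagent: B (smaller), n_limiting = 0.54827 mol
mass_C = n_limiting * M_C = 0.54827 * 109.4
mass_C = 59.980738 g, rounded to 4 dp:

59.9807 g


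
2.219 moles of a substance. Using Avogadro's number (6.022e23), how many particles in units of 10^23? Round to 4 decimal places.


N = n * NA, then divide by 1e23 for the requested units.
N / 1e23 = n * 6.022
N / 1e23 = 2.219 * 6.022
N / 1e23 = 13.362818, rounded to 4 dp:

13.3628


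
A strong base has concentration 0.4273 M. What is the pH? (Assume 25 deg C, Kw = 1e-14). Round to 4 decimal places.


A strong base dissociates completely, so [OH-] equals the given concentration.
pOH = -log10([OH-]) = -log10(0.4273) = 0.369267
pH = 14 - pOH = 14 - 0.369267
pH = 13.630733, rounded to 4 dp:

13.6307


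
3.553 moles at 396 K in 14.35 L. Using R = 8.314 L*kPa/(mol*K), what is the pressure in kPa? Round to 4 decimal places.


PV = nRT, solve for P = nRT / V.
nRT = 3.553 * 8.314 * 396 = 11697.6982
P = 11697.6982 / 14.35
P = 815.17060627 kPa, rounded to 4 dp:

815.1706 kPa


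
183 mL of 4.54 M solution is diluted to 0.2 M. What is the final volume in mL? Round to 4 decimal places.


Dilution: M1*V1 = M2*V2, solve for V2.
V2 = M1*V1 / M2
V2 = 4.54 * 183 / 0.2
V2 = 830.82 / 0.2
V2 = 4154.1 mL, rounded to 4 dp:

4154.1000 mL


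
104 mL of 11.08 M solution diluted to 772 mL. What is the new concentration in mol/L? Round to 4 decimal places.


Dilution: M1*V1 = M2*V2, solve for M2.
M2 = M1*V1 / V2
M2 = 11.08 * 104 / 772
M2 = 1152.32 / 772
M2 = 1.49264249 mol/L, rounded to 4 dp:

1.4926 mol/L


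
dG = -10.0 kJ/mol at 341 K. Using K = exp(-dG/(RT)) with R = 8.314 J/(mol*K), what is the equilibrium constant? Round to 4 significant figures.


dG is in kJ/mol; multiply by 1000 to match R in J/(mol*K).
RT = 8.314 * 341 = 2835.074 J/mol
exponent = -dG*1000 / (RT) = -(-10.0*1000) / 2835.074 = 3.52724479
K = exp(3.52724479)
K = 34.030078, rounded to 4 significant figures:

34.03


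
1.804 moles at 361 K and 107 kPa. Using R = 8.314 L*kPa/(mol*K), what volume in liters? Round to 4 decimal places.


PV = nRT, solve for V = nRT / P.
nRT = 1.804 * 8.314 * 361 = 5414.4426
V = 5414.4426 / 107
V = 50.60226729 L, rounded to 4 dp:

50.6023 L


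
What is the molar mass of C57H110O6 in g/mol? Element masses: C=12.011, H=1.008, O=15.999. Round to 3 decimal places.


M = sum(count * atomic_mass) over atoms.
M = 57*12.011 + 110*1.008 + 6*15.999
M = 684.627 + 110.88 + 95.994
M = 891.501 g/mol, rounded to 3 dp:

891.501 g/mol


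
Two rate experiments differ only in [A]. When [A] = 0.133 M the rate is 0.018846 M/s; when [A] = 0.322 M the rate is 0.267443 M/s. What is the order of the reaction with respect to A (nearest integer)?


Rate is proportional to [A]^n, so rate2/rate1 = ([A]2/[A]1)^n. Take logs to solve for n.
rate2/rate1 = 0.267443 / 0.018846 = 14.191
[A]2/[A]1 = 0.322 / 0.133 = 2.4211
n = ln(14.191) / ln(2.4211) = 3.0
Nearest integer order:

3


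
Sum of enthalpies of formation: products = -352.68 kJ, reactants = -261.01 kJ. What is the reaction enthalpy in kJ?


dH_rxn = sum(dH_f products) - sum(dH_f reactants)
dH_rxn = -352.68 - (-261.01)
dH_rxn = -91.67 kJ:

-91.67 kJ


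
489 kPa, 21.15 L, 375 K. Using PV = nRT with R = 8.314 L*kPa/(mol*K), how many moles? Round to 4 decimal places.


PV = nRT, solve for n = PV / (RT).
PV = 489 * 21.15 = 10342.35
RT = 8.314 * 375 = 3117.75
n = 10342.35 / 3117.75
n = 3.31724802 mol, rounded to 4 dp:

3.3172 mol


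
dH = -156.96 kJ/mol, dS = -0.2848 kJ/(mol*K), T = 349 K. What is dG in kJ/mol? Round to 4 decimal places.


Gibbs: dG = dH - T*dS (consistent units, dS already in kJ/(mol*K)).
T*dS = 349 * -0.2848 = -99.3952
dG = -156.96 - (-99.3952)
dG = -57.5648 kJ/mol, rounded to 4 dp:

-57.5648 kJ/mol


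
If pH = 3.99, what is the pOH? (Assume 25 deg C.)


At 25 deg C, pH + pOH = 14.
pOH = 14 - pH = 14 - 3.99
pOH = 10.01:

10.01


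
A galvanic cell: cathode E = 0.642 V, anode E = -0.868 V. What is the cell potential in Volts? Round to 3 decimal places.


Standard cell potential: E_cell = E_cathode - E_anode.
E_cell = 0.642 - (-0.868)
E_cell = 1.51 V, rounded to 3 dp:

1.510 V


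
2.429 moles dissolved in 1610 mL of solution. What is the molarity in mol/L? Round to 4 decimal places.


Convert volume to liters: V_L = V_mL / 1000.
V_L = 1610 / 1000 = 1.61 L
M = n / V_L = 2.429 / 1.61
M = 1.50869565 mol/L, rounded to 4 dp:

1.5087 mol/L


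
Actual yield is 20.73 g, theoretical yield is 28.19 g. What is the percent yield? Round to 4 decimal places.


% yield = 100 * actual / theoretical
% yield = 100 * 20.73 / 28.19
% yield = 73.53671515 %, rounded to 4 dp:

73.5367 %


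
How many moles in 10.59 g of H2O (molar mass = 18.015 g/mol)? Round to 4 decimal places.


n = mass / M
n = 10.59 / 18.015
n = 0.58784346 mol, rounded to 4 dp:

0.5878 mol


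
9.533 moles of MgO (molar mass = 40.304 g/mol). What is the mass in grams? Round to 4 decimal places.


mass = n * M
mass = 9.533 * 40.304
mass = 384.218032 g, rounded to 4 dp:

384.2180 g


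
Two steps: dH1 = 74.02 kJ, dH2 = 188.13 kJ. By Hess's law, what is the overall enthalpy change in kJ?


Hess's law: enthalpy is a state function, so add the step enthalpies.
dH_total = dH1 + dH2 = 74.02 + (188.13)
dH_total = 262.15 kJ:

262.15 kJ


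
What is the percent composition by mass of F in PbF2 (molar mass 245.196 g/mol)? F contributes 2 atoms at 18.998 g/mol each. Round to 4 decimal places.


pct = 100 * (n_elem * M_elem) / M_total
mass_contribution = 2 * 18.998 = 37.996 g/mol
pct = 100 * 37.996 / 245.196
pct = 15.49617449 %, rounded to 4 dp:

15.4962 %


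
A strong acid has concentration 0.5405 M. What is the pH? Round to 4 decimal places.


A strong acid dissociates completely, so [H+] equals the given concentration.
pH = -log10([H+]) = -log10(0.5405)
pH = 0.2672043, rounded to 4 dp:

0.2672


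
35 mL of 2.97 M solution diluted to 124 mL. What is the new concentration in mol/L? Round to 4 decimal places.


Dilution: M1*V1 = M2*V2, solve for M2.
M2 = M1*V1 / V2
M2 = 2.97 * 35 / 124
M2 = 103.95 / 124
M2 = 0.83830645 mol/L, rounded to 4 dp:

0.8383 mol/L


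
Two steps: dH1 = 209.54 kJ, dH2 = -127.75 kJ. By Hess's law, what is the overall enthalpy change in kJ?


Hess's law: enthalpy is a state function, so add the step enthalpies.
dH_total = dH1 + dH2 = 209.54 + (-127.75)
dH_total = 81.79 kJ:

81.79 kJ


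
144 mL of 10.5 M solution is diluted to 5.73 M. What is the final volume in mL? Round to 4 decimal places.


Dilution: M1*V1 = M2*V2, solve for V2.
V2 = M1*V1 / M2
V2 = 10.5 * 144 / 5.73
V2 = 1512.0 / 5.73
V2 = 263.87434555 mL, rounded to 4 dp:

263.8743 mL


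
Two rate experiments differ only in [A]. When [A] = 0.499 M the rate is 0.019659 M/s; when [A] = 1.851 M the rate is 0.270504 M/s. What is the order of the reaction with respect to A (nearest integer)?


Rate is proportional to [A]^n, so rate2/rate1 = ([A]2/[A]1)^n. Take logs to solve for n.
rate2/rate1 = 0.270504 / 0.019659 = 13.7598
[A]2/[A]1 = 1.851 / 0.499 = 3.7094
n = ln(13.7598) / ln(3.7094) = 2.0
Nearest integer order:

2


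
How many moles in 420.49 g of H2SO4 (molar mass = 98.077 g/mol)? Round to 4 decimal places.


n = mass / M
n = 420.49 / 98.077
n = 4.28734566 mol, rounded to 4 dp:

4.2873 mol


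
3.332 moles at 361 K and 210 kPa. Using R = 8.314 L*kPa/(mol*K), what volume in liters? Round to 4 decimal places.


PV = nRT, solve for V = nRT / P.
nRT = 3.332 * 8.314 * 361 = 10000.5115
V = 10000.5115 / 210
V = 47.62148333 L, rounded to 4 dp:

47.6215 L


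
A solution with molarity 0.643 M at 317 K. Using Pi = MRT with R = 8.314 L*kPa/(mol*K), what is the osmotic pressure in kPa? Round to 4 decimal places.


Osmotic pressure (van't Hoff): Pi = M*R*T.
RT = 8.314 * 317 = 2635.538
Pi = 0.643 * 2635.538
Pi = 1694.650934 kPa, rounded to 4 dp:

1694.6509 kPa


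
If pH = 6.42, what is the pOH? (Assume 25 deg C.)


At 25 deg C, pH + pOH = 14.
pOH = 14 - pH = 14 - 6.42
pOH = 7.58:

7.58


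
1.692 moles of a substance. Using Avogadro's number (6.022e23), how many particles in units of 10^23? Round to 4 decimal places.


N = n * NA, then divide by 1e23 for the requested units.
N / 1e23 = n * 6.022
N / 1e23 = 1.692 * 6.022
N / 1e23 = 10.189224, rounded to 4 dp:

10.1892


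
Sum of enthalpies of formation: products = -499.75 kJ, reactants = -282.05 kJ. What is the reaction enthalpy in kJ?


dH_rxn = sum(dH_f products) - sum(dH_f reactants)
dH_rxn = -499.75 - (-282.05)
dH_rxn = -217.7 kJ:

-217.70 kJ


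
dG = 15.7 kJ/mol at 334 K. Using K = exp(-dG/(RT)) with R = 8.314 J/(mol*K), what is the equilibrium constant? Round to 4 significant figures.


dG is in kJ/mol; multiply by 1000 to match R in J/(mol*K).
RT = 8.314 * 334 = 2776.876 J/mol
exponent = -dG*1000 / (RT) = -(15.7*1000) / 2776.876 = -5.65383546
K = exp(-5.65383546)
K = 0.0035040513, rounded to 4 significant figures:

0.003504


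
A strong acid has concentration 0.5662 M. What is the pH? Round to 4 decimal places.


A strong acid dissociates completely, so [H+] equals the given concentration.
pH = -log10([H+]) = -log10(0.5662)
pH = 0.24703013, rounded to 4 dp:

0.2470


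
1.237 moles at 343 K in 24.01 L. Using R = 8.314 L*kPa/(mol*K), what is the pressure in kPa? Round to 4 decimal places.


PV = nRT, solve for P = nRT / V.
nRT = 1.237 * 8.314 * 343 = 3527.5554
P = 3527.5554 / 24.01
P = 146.92025823 kPa, rounded to 4 dp:

146.9203 kPa


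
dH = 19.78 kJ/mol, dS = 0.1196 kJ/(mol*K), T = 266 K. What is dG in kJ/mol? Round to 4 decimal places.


Gibbs: dG = dH - T*dS (consistent units, dS already in kJ/(mol*K)).
T*dS = 266 * 0.1196 = 31.8136
dG = 19.78 - (31.8136)
dG = -12.0336 kJ/mol, rounded to 4 dp:

-12.0336 kJ/mol


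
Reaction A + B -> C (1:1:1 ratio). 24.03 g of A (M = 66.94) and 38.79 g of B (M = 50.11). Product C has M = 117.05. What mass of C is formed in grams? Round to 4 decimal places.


Find moles of each reactant; the smaller value is the limiting reagent in a 1:1:1 reaction, so moles_C equals moles of the limiter.
n_A = mass_A / M_A = 24.03 / 66.94 = 0.358978 mol
n_B = mass_B / M_B = 38.79 / 50.11 = 0.774097 mol
Limiting reagent: A (smaller), n_limiting = 0.358978 mol
mass_C = n_limiting * M_C = 0.358978 * 117.05
mass_C = 42.0183749 g, rounded to 4 dp:

42.0184 g


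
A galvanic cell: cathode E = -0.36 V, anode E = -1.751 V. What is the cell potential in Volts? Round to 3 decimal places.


Standard cell potential: E_cell = E_cathode - E_anode.
E_cell = -0.36 - (-1.751)
E_cell = 1.391 V, rounded to 3 dp:

1.391 V


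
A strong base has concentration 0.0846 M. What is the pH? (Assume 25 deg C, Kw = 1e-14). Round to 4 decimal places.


A strong base dissociates completely, so [OH-] equals the given concentration.
pOH = -log10([OH-]) = -log10(0.0846) = 1.07263
pH = 14 - pOH = 14 - 1.07263
pH = 12.92737, rounded to 4 dp:

12.9274


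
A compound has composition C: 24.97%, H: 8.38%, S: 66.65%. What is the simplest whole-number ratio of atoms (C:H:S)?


Assume 100 g of compound, divide each mass% by atomic mass to get moles, then normalize by the smallest to get a raw atom ratio.
Moles per 100 g: C: 24.97/12.011 = 2.0789, H: 8.38/1.008 = 8.3135, S: 66.65/32.065 = 2.0786
Raw ratio (divide by min = 2.0786): C: 1.0, H: 4.0, S: 1.0
Multiply by 1 to clear fractions: C: 1.0 ~= 1, H: 4.0 ~= 4, S: 1.0 ~= 1
Reduce by GCD to get the simplest whole-number ratio:

1:4:1


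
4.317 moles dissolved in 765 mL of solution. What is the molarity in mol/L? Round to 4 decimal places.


Convert volume to liters: V_L = V_mL / 1000.
V_L = 765 / 1000 = 0.765 L
M = n / V_L = 4.317 / 0.765
M = 5.64313725 mol/L, rounded to 4 dp:

5.6431 mol/L
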